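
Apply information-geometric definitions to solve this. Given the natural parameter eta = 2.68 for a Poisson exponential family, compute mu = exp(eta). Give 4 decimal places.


Expectation parameter for Poisson exponential family:
mu = exp(eta).
eta = 2.68.
mu = exp(2.68) = 14.5851

14.5851


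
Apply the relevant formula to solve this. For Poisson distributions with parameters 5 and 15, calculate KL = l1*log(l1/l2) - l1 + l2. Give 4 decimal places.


KL divergence for Poisson:
KL = l1*log(l1/l2) - l1 + l2.
l1 = 5, l2 = 15.
log(5/15) = -1.098612.
l1*log(l1/l2) = 5 * -1.098612 = -5.493061.
KL = -5.493061 - 5 + 15 = 4.5069

4.5069


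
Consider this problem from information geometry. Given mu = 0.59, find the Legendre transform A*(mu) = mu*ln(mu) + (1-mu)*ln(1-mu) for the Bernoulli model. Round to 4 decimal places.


Legendre transform for Bernoulli:
A*(mu) = mu*log(mu) + (1-mu)*log(1-mu).
mu = 0.59, 1-mu = 0.41.
mu*log(mu) = 0.59*log(0.59) = -0.311303.
(1-mu)*log(1-mu) = 0.41*log(0.41) = -0.365555.
A* = -0.311303 + -0.365555 = -0.6769

-0.6769


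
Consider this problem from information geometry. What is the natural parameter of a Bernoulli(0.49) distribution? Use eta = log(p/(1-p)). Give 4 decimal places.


Natural parameter for Bernoulli: eta = log(p/(1-p)).
p = 0.49, 1-p = 0.51.
p/(1-p) = 0.960784.
eta = log(0.960784) = -0.0400

-0.0400


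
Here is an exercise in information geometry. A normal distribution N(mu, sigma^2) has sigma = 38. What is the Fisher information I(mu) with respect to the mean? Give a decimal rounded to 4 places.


The Fisher information for the mean of a normal distribution is I(mu) = 1/sigma^2.
sigma = 38, so sigma^2 = 1444.
I(mu) = 1/1444 = 0.0007

0.0007


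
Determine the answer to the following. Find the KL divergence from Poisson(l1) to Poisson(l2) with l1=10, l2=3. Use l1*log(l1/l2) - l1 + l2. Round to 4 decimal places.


KL divergence for Poisson:
KL = l1*log(l1/l2) - l1 + l2.
l1 = 10, l2 = 3.
log(10/3) = 1.203973.
l1*log(l1/l2) = 10 * 1.203973 = 12.039728.
KL = 12.039728 - 10 + 3 = 5.0397

5.0397


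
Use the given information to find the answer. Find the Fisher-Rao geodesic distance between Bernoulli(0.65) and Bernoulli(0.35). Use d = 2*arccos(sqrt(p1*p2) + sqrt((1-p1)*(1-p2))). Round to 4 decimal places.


Geodesic distance on Bernoulli manifold:
d(p1,p2) = 2*arccos(sqrt(p1*p2) + sqrt((1-p1)*(1-p2))).
sqrt(p1*p2) = sqrt(0.65*0.35) = 0.47697.
sqrt((1-p1)*(1-p2)) = sqrt(0.35*0.65) = 0.47697.
arg = 0.47697 + 0.47697 = 0.953939.
d = 2*arccos(0.953939) = 0.6094

0.6094


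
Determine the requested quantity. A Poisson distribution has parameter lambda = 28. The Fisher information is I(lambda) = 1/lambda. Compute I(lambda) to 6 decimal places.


Fisher information for Poisson: I(lambda) = 1/lambda.
lambda = 28.
I(lambda) = 1/28 = 0.035714

0.035714


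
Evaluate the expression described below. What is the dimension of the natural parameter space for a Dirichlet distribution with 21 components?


Exponential family dimension calculation:
Dirichlet with 21 components has 21 natural parameters.

21


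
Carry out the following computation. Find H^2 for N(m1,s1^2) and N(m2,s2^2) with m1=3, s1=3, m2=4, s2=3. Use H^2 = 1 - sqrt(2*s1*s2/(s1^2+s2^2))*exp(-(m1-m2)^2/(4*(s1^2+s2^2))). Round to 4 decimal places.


Squared Hellinger distance for Gaussians:
H^2 = 1 - sqrt(2*s1*s2/(s1^2+s2^2)) * exp(-(m1-m2)^2/(4*(s1^2+s2^2))).
s1^2 = 9, s2^2 = 9, s1^2+s2^2 = 18.
sqrt(2*3*3/(18)) = 1.0.
(m1-m2)^2 = (-1)^2 = 1.
exp(-1/(4*18)) = exp(-0.013889) = 0.986207.
H^2 = 1 - 1.0*0.986207 = 0.0138

0.0138


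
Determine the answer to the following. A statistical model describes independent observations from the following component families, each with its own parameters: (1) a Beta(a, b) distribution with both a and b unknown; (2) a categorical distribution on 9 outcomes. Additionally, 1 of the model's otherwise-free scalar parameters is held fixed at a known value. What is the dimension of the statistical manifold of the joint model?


The dimension of a statistical manifold equals the number of free
(independent) real parameters of the model. For a product of independent
blocks the parameter counts add.
- Beta (a, b): 2.
- categorical on 9 outcomes (probabilities sum to 1): 9-1 = 8.
Total = 2 + 8 = 10.
1 parameter(s) fixed at known values: 10 - 1 = 9.
Dimension = 9

9


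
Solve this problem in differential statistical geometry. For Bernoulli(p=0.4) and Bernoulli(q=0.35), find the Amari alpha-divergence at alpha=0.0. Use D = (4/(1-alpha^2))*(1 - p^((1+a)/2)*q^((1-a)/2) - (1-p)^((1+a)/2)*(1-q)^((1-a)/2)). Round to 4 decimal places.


Amari alpha-divergence:
D = (4/(1-alpha^2))*(1 - p^((1+a)/2)*q^((1-a)/2) - (1-p)^((1+a)/2)*(1-q)^((1-a)/2)).
alpha = 0.0, p = 0.4, q = 0.35.
e1 = (1+alpha)/2 = 0.5, e2 = (1-alpha)/2 = 0.5.
t1 = p^e1 * q^e2 = 0.4^0.5 * 0.35^0.5 = 0.374166.
t2 = (1-p)^e1 * (1-q)^e2 = 0.6^0.5 * 0.65^0.5 = 0.6245.
4/(1-alpha^2) = 4.0.
D = 4.0*(1 - 0.374166 - 0.6245) = 0.0053

0.0053


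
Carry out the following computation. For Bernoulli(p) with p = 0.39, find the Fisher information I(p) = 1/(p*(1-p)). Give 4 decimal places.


For Bernoulli(p), Fisher information is I(p) = 1/(p*(1-p)).
p = 0.39, 1-p = 0.61.
p*(1-p) = 0.2379.
I(p) = 1/0.2379 = 4.2034

4.2034


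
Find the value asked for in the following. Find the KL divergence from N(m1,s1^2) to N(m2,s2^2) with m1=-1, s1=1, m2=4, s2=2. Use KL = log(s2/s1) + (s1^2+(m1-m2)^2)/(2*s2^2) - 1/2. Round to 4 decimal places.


KL divergence between normal distributions:
KL = log(s2/s1) + (s1^2 + (m1-m2)^2)/(2*s2^2) - 1/2.
log(2/1) = 0.693147.
(1^2 + (-1-4)^2)/(2*2^2) = (1 + 25)/8 = 3.25.
KL = 0.693147 + 3.25 - 0.5 = 3.4431

3.4431


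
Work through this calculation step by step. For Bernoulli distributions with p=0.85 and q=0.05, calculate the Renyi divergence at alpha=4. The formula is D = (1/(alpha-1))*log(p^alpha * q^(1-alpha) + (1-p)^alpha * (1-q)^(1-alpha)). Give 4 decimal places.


Renyi divergence of order alpha between Bernoulli distributions:
D = (1/(alpha-1))*log(p^alpha * q^(1-alpha) + (1-p)^alpha * (1-q)^(1-alpha)).
alpha = 4, p = 0.85, q = 0.05.
p^alpha * q^(1-alpha) = 0.85^4 * 0.05^-3 = 4176.05.
(1-p)^alpha * (1-q)^(1-alpha) = 0.15^4 * 0.95^-3 = 0.00059.
sum = 4176.05 + 0.00059 = 4176.05059.
D = (1/3)*log(4176.05059) = 2.7790

2.7790


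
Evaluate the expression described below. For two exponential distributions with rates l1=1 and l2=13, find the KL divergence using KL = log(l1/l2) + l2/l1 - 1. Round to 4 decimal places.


KL divergence for exponential family:
KL = log(l1/l2) + l2/l1 - 1.
log(1/13) = -2.564949.
13/1 = 13.0.
KL = -2.564949 + 13.0 - 1 = 9.4351

9.4351


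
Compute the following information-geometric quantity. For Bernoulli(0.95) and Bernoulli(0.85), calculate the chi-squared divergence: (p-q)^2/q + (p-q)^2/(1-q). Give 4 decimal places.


Chi-squared divergence between Bernoulli distributions:
chi^2 = (p-q)^2/q + (p-q)^2/(1-q).
p = 0.95, q = 0.85, p-q = 0.1.
(p-q)^2 = 0.01.
term1 = 0.01/0.85 = 0.011765.
term2 = 0.01/0.15 = 0.066667.
chi^2 = 0.011765 + 0.066667 = 0.0784

0.0784


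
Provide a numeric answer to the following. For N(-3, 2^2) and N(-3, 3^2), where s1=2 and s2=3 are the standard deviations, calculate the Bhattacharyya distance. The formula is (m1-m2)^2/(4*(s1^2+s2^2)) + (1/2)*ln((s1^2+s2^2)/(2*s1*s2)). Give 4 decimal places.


Bhattacharyya distance between two Gaussians:
DB = (m1-m2)^2/(4*(s1^2+s2^2)) + (1/2)*ln((s1^2+s2^2)/(2*s1*s2)).
(m1-m2)^2 = (0)^2 = 0.
s1^2+s2^2 = 4 + 9 = 13.
term1 = 0/52 = 0.0.
term2 = 0.5*ln(13/12.0) = 0.040021.
DB = 0.0 + 0.040021 = 0.0400

0.0400


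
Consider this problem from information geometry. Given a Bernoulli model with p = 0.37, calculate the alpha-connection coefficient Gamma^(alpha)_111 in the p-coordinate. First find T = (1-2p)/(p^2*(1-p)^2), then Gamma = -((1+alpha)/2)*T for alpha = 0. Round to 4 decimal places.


Skewness (Amari-Chentsov) tensor: T = (1-2p)/(p^2*(1-p)^2).
p = 0.37, 1-2p = 0.26, p^2 = 0.1369, (1-p)^2 = 0.3969.
T = 0.26/(0.1369 * 0.3969) = 4.785076.
In the p-coordinate, Gamma^(alpha) = Gamma^(0) - (alpha/2)*T with Gamma^(0) = (1/2)*g'(p) = -T/2,
so Gamma^(alpha) = -((1+alpha)/2)*T.
alpha = 0, -(1+alpha)/2 = -0.5.
Gamma = -0.5 * 4.785076 = -2.3925

-2.3925


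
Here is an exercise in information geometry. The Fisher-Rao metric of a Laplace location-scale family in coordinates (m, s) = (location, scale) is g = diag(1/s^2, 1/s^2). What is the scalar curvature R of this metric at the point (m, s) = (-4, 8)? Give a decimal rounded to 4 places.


The metric has the form g = (A dm^2 + B ds^2)/s^2 with A = 1, B = 1.
Substitute u = sqrt(A/B)*m: g = B*(du^2 + ds^2)/s^2, i.e. B times the
Poincare upper half-plane metric, which has constant Gaussian curvature -1.
Scaling a 2D metric by a constant c divides the Gaussian curvature by c,
so K = -1/B = -1/(1) = -1.0000 everywhere (the point (m, s) = (-4, 8) is irrelevant:
the curvature is constant).
Scalar curvature in dimension 2: R = 2K = -2/(1) = -2.0000.

-2.0000


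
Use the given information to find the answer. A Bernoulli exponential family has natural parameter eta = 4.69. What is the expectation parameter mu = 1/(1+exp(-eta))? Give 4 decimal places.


Dual coordinate (expectation parameter) for Bernoulli:
mu = 1/(1+exp(-eta)).
eta = 4.69.
exp(-eta) = exp(-4.69) = 0.009187.
mu = 1/(1+0.009187) = 0.9909

0.9909


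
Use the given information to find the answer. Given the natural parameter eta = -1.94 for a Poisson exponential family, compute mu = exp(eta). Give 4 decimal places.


Expectation parameter for Poisson exponential family:
mu = exp(eta).
eta = -1.94.
mu = exp(-1.94) = 0.1437

0.1437


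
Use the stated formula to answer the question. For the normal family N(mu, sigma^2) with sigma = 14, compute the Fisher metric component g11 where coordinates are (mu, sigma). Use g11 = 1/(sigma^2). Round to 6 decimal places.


For the 2-parameter normal family, the Fisher metric has:
  g11 = 1/sigma^2, g22 = 2/sigma^2.
sigma = 14, sigma^2 = 196.
g11 = 0.005102

0.005102


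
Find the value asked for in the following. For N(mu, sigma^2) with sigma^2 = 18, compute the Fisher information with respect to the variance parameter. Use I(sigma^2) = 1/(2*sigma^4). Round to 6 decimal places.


Fisher information for variance: I(sigma^2) = 1/(2*sigma^4).
sigma^2 = 18, so sigma^4 = 324.
I = 1/(2*324) = 1/648 = 0.001543

0.001543


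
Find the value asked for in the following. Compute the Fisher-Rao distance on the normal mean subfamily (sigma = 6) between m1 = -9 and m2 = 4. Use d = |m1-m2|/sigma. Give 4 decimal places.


On the fixed-variance normal subfamily, geodesic distance = |m1-m2|/sigma.
|-9 - 4| = 13.
sigma = 6.
d = 13/6 = 2.1667

2.1667


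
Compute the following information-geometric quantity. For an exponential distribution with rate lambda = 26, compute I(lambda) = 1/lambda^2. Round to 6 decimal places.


Fisher information for exponential: I(lambda) = 1/lambda^2.
lambda = 26, lambda^2 = 676.
I = 1/676 = 0.001479

0.001479


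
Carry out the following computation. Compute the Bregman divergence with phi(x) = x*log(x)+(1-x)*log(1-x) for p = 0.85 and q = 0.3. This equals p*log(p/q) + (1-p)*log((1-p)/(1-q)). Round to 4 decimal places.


Bregman divergence with negative entropy generator:
D = p*log(p/q) + (1-p)*log((1-p)/(1-q)).
p = 0.85, q = 0.3.
p*log(p/q) = 0.85*log(0.85/0.3) = 0.885236.
(1-p)*log((1-p)/(1-q)) = 0.15*log(0.15/0.7) = -0.231067.
D = 0.885236 + -0.231067 = 0.6542

0.6542


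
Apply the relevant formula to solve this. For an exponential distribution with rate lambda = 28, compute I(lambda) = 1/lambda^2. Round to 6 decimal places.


Fisher information for exponential: I(lambda) = 1/lambda^2.
lambda = 28, lambda^2 = 784.
I = 1/784 = 0.001276

0.001276


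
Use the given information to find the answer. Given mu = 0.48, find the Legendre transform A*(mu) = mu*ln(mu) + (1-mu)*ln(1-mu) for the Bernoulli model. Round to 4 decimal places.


Legendre transform for Bernoulli:
A*(mu) = mu*log(mu) + (1-mu)*log(1-mu).
mu = 0.48, 1-mu = 0.52.
mu*log(mu) = 0.48*log(0.48) = -0.352305.
(1-mu)*log(1-mu) = 0.52*log(0.52) = -0.340042.
A* = -0.352305 + -0.340042 = -0.6923

-0.6923


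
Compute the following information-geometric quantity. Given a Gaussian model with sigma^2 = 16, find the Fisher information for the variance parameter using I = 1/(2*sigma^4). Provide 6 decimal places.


Fisher information for variance: I(sigma^2) = 1/(2*sigma^4).
sigma^2 = 16, so sigma^4 = 256.
I = 1/(2*256) = 1/512 = 0.001953

0.001953


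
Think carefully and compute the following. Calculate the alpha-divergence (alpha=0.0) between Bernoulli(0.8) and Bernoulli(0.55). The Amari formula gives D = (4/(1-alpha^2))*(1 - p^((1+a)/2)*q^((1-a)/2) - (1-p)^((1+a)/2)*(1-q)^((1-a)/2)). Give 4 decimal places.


Amari alpha-divergence:
D = (4/(1-alpha^2))*(1 - p^((1+a)/2)*q^((1-a)/2) - (1-p)^((1+a)/2)*(1-q)^((1-a)/2)).
alpha = 0.0, p = 0.8, q = 0.55.
e1 = (1+alpha)/2 = 0.5, e2 = (1-alpha)/2 = 0.5.
t1 = p^e1 * q^e2 = 0.8^0.5 * 0.55^0.5 = 0.663325.
t2 = (1-p)^e1 * (1-q)^e2 = 0.2^0.5 * 0.45^0.5 = 0.3.
4/(1-alpha^2) = 4.0.
D = 4.0*(1 - 0.663325 - 0.3) = 0.1467

0.1467


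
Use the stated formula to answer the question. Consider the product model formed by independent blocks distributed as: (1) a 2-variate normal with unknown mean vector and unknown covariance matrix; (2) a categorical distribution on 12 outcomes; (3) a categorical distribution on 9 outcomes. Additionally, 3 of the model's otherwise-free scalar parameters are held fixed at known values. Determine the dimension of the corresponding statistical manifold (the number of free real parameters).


The dimension of a statistical manifold equals the number of free
(independent) real parameters of the model. For a product of independent
blocks the parameter counts add.
- 2-variate normal: 2 (mean) + 2*3/2 = 3 (symmetric covariance) = 5.
- categorical on 12 outcomes (probabilities sum to 1): 12-1 = 11.
- categorical on 9 outcomes (probabilities sum to 1): 9-1 = 8.
Total = 5 + 11 + 8 = 24.
3 parameter(s) fixed at known values: 24 - 3 = 21.
Dimension = 21

21


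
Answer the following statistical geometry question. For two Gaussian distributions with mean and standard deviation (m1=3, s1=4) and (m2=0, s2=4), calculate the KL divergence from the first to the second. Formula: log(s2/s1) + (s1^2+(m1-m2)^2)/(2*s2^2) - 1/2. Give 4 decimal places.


KL divergence between normal distributions:
KL = log(s2/s1) + (s1^2 + (m1-m2)^2)/(2*s2^2) - 1/2.
log(4/4) = 0.0.
(4^2 + (3-0)^2)/(2*4^2) = (16 + 9)/32 = 0.78125.
KL = 0.0 + 0.78125 - 0.5 = 0.2813

0.2813


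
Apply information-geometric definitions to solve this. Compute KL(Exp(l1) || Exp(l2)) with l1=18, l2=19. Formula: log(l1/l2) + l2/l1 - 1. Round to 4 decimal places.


KL divergence for exponential family:
KL = log(l1/l2) + l2/l1 - 1.
log(18/19) = -0.054067.
19/18 = 1.055556.
KL = -0.054067 + 1.055556 - 1 = 0.0015

0.0015


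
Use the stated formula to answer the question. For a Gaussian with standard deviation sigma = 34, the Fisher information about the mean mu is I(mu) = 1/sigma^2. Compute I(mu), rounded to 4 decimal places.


The Fisher information for the mean of a normal distribution is I(mu) = 1/sigma^2.
sigma = 34, so sigma^2 = 1156.
I(mu) = 1/1156 = 0.0009

0.0009


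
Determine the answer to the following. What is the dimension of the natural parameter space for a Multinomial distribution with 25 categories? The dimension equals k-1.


Exponential family dimension calculation:
For Multinomial with k=25 categories, dim = k-1 = 24.

24


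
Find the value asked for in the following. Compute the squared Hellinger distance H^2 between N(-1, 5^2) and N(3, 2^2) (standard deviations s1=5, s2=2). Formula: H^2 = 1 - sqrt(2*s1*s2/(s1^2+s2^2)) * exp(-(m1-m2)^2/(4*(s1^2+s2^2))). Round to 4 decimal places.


Squared Hellinger distance for Gaussians:
H^2 = 1 - sqrt(2*s1*s2/(s1^2+s2^2)) * exp(-(m1-m2)^2/(4*(s1^2+s2^2))).
s1^2 = 25, s2^2 = 4, s1^2+s2^2 = 29.
sqrt(2*5*2/(29)) = 0.830455.
(m1-m2)^2 = (-4)^2 = 16.
exp(-16/(4*29)) = exp(-0.137931) = 0.871159.
H^2 = 1 - 0.830455*0.871159 = 0.2765

0.2765


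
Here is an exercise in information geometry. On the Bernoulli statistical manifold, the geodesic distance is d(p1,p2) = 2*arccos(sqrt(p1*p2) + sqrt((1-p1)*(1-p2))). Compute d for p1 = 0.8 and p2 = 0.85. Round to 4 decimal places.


Geodesic distance on Bernoulli manifold:
d(p1,p2) = 2*arccos(sqrt(p1*p2) + sqrt((1-p1)*(1-p2))).
sqrt(p1*p2) = sqrt(0.8*0.85) = 0.824621.
sqrt((1-p1)*(1-p2)) = sqrt(0.2*0.15) = 0.173205.
arg = 0.824621 + 0.173205 = 0.997826.
d = 2*arccos(0.997826) = 0.1319

0.1319


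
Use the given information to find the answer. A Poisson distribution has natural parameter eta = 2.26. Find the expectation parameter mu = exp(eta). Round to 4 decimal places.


Expectation parameter for Poisson exponential family:
mu = exp(eta).
eta = 2.26.
mu = exp(2.26) = 9.5831

9.5831


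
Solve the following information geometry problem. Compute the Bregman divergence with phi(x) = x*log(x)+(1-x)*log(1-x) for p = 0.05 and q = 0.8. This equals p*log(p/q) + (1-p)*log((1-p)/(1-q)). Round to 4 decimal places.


Bregman divergence with negative entropy generator:
D = p*log(p/q) + (1-p)*log((1-p)/(1-q)).
p = 0.05, q = 0.8.
p*log(p/q) = 0.05*log(0.05/0.8) = -0.138629.
(1-p)*log((1-p)/(1-q)) = 0.95*log(0.95/0.2) = 1.480237.
D = -0.138629 + 1.480237 = 1.3416

1.3416


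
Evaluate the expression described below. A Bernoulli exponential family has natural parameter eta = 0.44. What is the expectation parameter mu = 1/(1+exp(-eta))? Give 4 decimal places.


Dual coordinate (expectation parameter) for Bernoulli:
mu = 1/(1+exp(-eta)).
eta = 0.44.
exp(-eta) = exp(-0.44) = 0.644036.
mu = 1/(1+0.644036) = 0.6083

0.6083


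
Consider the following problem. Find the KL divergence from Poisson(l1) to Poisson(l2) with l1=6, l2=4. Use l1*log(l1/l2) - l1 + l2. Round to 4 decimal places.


KL divergence for Poisson:
KL = l1*log(l1/l2) - l1 + l2.
l1 = 6, l2 = 4.
log(6/4) = 0.405465.
l1*log(l1/l2) = 6 * 0.405465 = 2.432791.
KL = 2.432791 - 6 + 4 = 0.4328

0.4328


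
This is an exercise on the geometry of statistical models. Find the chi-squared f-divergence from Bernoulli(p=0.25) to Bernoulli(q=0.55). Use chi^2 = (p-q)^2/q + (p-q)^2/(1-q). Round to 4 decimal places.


Chi-squared divergence between Bernoulli distributions:
chi^2 = (p-q)^2/q + (p-q)^2/(1-q).
p = 0.25, q = 0.55, p-q = -0.3.
(p-q)^2 = 0.09.
term1 = 0.09/0.55 = 0.163636.
term2 = 0.09/0.45 = 0.2.
chi^2 = 0.163636 + 0.2 = 0.3636

0.3636


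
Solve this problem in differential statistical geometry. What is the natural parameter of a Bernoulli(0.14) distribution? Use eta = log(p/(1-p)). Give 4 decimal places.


Natural parameter for Bernoulli: eta = log(p/(1-p)).
p = 0.14, 1-p = 0.86.
p/(1-p) = 0.162791.
eta = log(0.162791) = -1.8153

-1.8153


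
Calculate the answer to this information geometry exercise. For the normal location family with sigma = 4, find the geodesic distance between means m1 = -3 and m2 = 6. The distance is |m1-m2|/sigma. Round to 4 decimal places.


On the fixed-variance normal subfamily, geodesic distance = |m1-m2|/sigma.
|-3 - 6| = 9.
sigma = 4.
d = 9/4 = 2.2500

2.2500


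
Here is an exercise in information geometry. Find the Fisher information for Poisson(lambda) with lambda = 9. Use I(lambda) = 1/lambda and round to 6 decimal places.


Fisher information for Poisson: I(lambda) = 1/lambda.
lambda = 9.
I(lambda) = 1/9 = 0.111111

0.111111


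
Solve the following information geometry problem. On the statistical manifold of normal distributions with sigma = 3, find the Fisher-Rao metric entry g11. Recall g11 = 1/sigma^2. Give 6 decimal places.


For the 2-parameter normal family, the Fisher metric has:
  g11 = 1/sigma^2, g22 = 2/sigma^2.
sigma = 3, sigma^2 = 9.
g11 = 0.111111

0.111111


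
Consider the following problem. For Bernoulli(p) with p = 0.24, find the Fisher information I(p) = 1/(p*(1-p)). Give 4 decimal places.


For Bernoulli(p), Fisher information is I(p) = 1/(p*(1-p)).
p = 0.24, 1-p = 0.76.
p*(1-p) = 0.1824.
I(p) = 1/0.1824 = 5.4825

5.4825


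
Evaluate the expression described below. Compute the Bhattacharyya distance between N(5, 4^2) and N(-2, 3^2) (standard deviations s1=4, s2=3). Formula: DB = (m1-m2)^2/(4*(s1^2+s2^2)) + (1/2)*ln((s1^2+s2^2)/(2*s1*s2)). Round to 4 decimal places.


Bhattacharyya distance between two Gaussians:
DB = (m1-m2)^2/(4*(s1^2+s2^2)) + (1/2)*ln((s1^2+s2^2)/(2*s1*s2)).
(m1-m2)^2 = (7)^2 = 49.
s1^2+s2^2 = 16 + 9 = 25.
term1 = 49/100 = 0.49.
term2 = 0.5*ln(25/24.0) = 0.020411.
DB = 0.49 + 0.020411 = 0.5104

0.5104


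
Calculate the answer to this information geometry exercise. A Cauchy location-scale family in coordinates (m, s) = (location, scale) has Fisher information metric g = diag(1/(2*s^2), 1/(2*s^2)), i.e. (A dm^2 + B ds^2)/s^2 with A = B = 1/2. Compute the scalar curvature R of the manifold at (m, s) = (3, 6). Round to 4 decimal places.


The metric has the form g = (A dm^2 + B ds^2)/s^2 with A = 1/2, B = 1/2.
Substitute u = sqrt(A/B)*m: g = B*(du^2 + ds^2)/s^2, i.e. B times the
Poincare upper half-plane metric, which has constant Gaussian curvature -1.
Scaling a 2D metric by a constant c divides the Gaussian curvature by c,
so K = -1/B = -1/(1/2) = -2.0000 everywhere (the point (m, s) = (3, 6) is irrelevant:
the curvature is constant).
Scalar curvature in dimension 2: R = 2K = -2/(1/2) = -4.0000.

-4.0000


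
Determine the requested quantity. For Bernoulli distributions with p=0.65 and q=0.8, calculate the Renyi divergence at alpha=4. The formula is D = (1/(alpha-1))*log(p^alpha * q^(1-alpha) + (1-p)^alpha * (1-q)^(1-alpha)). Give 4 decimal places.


Renyi divergence of order alpha between Bernoulli distributions:
D = (1/(alpha-1))*log(p^alpha * q^(1-alpha) + (1-p)^alpha * (1-q)^(1-alpha)).
alpha = 4, p = 0.65, q = 0.8.
p^alpha * q^(1-alpha) = 0.65^4 * 0.8^-3 = 0.348645.
(1-p)^alpha * (1-q)^(1-alpha) = 0.35^4 * 0.2^-3 = 1.875781.
sum = 0.348645 + 1.875781 = 2.224426.
D = (1/3)*log(2.224426) = 0.2665

0.2665


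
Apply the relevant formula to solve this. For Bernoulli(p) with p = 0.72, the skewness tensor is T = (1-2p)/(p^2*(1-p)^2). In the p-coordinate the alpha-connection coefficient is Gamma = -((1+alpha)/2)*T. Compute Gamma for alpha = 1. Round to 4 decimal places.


Skewness (Amari-Chentsov) tensor: T = (1-2p)/(p^2*(1-p)^2).
p = 0.72, 1-2p = -0.44, p^2 = 0.5184, (1-p)^2 = 0.0784.
T = -0.44/(0.5184 * 0.0784) = -10.82609.
In the p-coordinate, Gamma^(alpha) = Gamma^(0) - (alpha/2)*T with Gamma^(0) = (1/2)*g'(p) = -T/2,
so Gamma^(alpha) = -((1+alpha)/2)*T.
alpha = 1, -(1+alpha)/2 = -1.0.
Gamma = -1.0 * -10.82609 = 10.8261

10.8261


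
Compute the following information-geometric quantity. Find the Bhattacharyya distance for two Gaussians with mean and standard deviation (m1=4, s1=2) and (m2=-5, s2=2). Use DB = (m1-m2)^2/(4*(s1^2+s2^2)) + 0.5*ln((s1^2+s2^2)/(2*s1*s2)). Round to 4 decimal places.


Bhattacharyya distance between two Gaussians:
DB = (m1-m2)^2/(4*(s1^2+s2^2)) + (1/2)*ln((s1^2+s2^2)/(2*s1*s2)).
(m1-m2)^2 = (9)^2 = 81.
s1^2+s2^2 = 4 + 4 = 8.
term1 = 81/32 = 2.53125.
term2 = 0.5*ln(8/8.0) = 0.0.
DB = 2.53125 + 0.0 = 2.5313

2.5313


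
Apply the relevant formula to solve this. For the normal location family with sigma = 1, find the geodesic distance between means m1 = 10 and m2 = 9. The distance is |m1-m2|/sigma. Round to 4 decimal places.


On the fixed-variance normal subfamily, geodesic distance = |m1-m2|/sigma.
|10 - 9| = 1.
sigma = 1.
d = 1/1 = 1.0000

1.0000


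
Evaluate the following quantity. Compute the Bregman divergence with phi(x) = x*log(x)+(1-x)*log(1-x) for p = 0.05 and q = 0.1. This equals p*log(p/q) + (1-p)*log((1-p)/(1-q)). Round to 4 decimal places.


Bregman divergence with negative entropy generator:
D = p*log(p/q) + (1-p)*log((1-p)/(1-q)).
p = 0.05, q = 0.1.
p*log(p/q) = 0.05*log(0.05/0.1) = -0.034657.
(1-p)*log((1-p)/(1-q)) = 0.95*log(0.95/0.9) = 0.051364.
D = -0.034657 + 0.051364 = 0.0167

0.0167


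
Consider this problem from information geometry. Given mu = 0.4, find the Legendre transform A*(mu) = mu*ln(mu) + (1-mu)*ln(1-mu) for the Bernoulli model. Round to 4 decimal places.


Legendre transform for Bernoulli:
A*(mu) = mu*log(mu) + (1-mu)*log(1-mu).
mu = 0.4, 1-mu = 0.6.
mu*log(mu) = 0.4*log(0.4) = -0.366516.
(1-mu)*log(1-mu) = 0.6*log(0.6) = -0.306495.
A* = -0.366516 + -0.306495 = -0.6730

-0.6730


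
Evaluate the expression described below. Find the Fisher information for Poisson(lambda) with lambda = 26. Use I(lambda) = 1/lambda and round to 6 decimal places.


Fisher information for Poisson: I(lambda) = 1/lambda.
lambda = 26.
I(lambda) = 1/26 = 0.038462

0.038462


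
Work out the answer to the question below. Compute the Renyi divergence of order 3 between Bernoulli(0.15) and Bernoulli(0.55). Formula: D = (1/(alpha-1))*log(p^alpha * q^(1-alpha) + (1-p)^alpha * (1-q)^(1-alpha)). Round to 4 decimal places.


Renyi divergence of order alpha between Bernoulli distributions:
D = (1/(alpha-1))*log(p^alpha * q^(1-alpha) + (1-p)^alpha * (1-q)^(1-alpha)).
alpha = 3, p = 0.15, q = 0.55.
p^alpha * q^(1-alpha) = 0.15^3 * 0.55^-2 = 0.011157.
(1-p)^alpha * (1-q)^(1-alpha) = 0.85^3 * 0.45^-2 = 3.032716.
sum = 0.011157 + 3.032716 = 3.043873.
D = (1/2)*log(3.043873) = 0.5566

0.5566


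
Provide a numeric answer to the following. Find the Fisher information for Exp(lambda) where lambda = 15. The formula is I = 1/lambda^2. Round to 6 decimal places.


Fisher information for exponential: I(lambda) = 1/lambda^2.
lambda = 15, lambda^2 = 225.
I = 1/225 = 0.004444

0.004444


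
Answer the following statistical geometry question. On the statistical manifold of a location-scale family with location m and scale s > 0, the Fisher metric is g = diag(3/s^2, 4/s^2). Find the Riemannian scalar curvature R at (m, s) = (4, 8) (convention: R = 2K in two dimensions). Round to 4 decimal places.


The metric has the form g = (A dm^2 + B ds^2)/s^2 with A = 3, B = 4.
Substitute u = sqrt(A/B)*m: g = B*(du^2 + ds^2)/s^2, i.e. B times the
Poincare upper half-plane metric, which has constant Gaussian curvature -1.
Scaling a 2D metric by a constant c divides the Gaussian curvature by c,
so K = -1/B = -1/(4) = -0.2500 everywhere (the point (m, s) = (4, 8) is irrelevant:
the curvature is constant).
Scalar curvature in dimension 2: R = 2K = -2/(4) = -0.5000.

-0.5000


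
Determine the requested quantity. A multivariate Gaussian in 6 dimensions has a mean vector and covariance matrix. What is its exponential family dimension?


Exponential family dimension calculation:
For 6-dim MVN: mean has 6 params, covariance has 6*7/2 = 21 unique entries.
Total dim = 6 + 21 = 27.

27


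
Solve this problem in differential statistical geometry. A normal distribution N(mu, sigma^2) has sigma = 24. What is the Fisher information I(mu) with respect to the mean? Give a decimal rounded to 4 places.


The Fisher information for the mean of a normal distribution is I(mu) = 1/sigma^2.
sigma = 24, so sigma^2 = 576.
I(mu) = 1/576 = 0.0017

0.0017


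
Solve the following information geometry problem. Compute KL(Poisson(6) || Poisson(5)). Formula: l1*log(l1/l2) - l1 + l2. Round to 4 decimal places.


KL divergence for Poisson:
KL = l1*log(l1/l2) - l1 + l2.
l1 = 6, l2 = 5.
log(6/5) = 0.182322.
l1*log(l1/l2) = 6 * 0.182322 = 1.093929.
KL = 1.093929 - 6 + 5 = 0.0939

0.0939


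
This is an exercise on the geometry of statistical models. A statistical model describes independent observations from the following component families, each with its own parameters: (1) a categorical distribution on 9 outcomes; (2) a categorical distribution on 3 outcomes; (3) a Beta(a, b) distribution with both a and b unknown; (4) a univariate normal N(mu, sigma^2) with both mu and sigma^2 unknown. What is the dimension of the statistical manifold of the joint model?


The dimension of a statistical manifold equals the number of free
(independent) real parameters of the model. For a product of independent
blocks the parameter counts add.
- categorical on 9 outcomes (probabilities sum to 1): 9-1 = 8.
- categorical on 3 outcomes (probabilities sum to 1): 3-1 = 2.
- Beta (a, b): 2.
- normal (mu, sigma^2): 2.
Total = 8 + 2 + 2 + 2 = 14.
Dimension = 14

14


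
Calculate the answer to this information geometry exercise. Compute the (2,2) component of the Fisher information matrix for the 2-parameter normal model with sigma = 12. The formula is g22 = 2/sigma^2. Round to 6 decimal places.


For the 2-parameter normal family, the Fisher metric has:
  g11 = 1/sigma^2, g22 = 2/sigma^2.
sigma = 12, sigma^2 = 144.
g22 = 0.013889

0.013889


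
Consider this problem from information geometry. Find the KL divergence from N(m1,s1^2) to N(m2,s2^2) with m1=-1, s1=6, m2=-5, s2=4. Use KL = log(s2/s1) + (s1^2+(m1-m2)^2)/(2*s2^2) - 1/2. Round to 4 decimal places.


KL divergence between normal distributions:
KL = log(s2/s1) + (s1^2 + (m1-m2)^2)/(2*s2^2) - 1/2.
log(4/6) = -0.405465.
(6^2 + (-1--5)^2)/(2*4^2) = (36 + 16)/32 = 1.625.
KL = -0.405465 + 1.625 - 0.5 = 0.7195

0.7195


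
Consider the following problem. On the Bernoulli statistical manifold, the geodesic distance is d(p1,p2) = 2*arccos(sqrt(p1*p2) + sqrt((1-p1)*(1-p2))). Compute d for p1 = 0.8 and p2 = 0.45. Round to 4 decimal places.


Geodesic distance on Bernoulli manifold:
d(p1,p2) = 2*arccos(sqrt(p1*p2) + sqrt((1-p1)*(1-p2))).
sqrt(p1*p2) = sqrt(0.8*0.45) = 0.6.
sqrt((1-p1)*(1-p2)) = sqrt(0.2*0.55) = 0.331662.
arg = 0.6 + 0.331662 = 0.931662.
d = 2*arccos(0.931662) = 0.7437

0.7437


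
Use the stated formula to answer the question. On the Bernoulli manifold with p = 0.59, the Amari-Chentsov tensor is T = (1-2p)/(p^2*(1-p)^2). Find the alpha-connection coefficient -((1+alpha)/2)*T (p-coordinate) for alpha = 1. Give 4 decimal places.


Skewness (Amari-Chentsov) tensor: T = (1-2p)/(p^2*(1-p)^2).
p = 0.59, 1-2p = -0.18, p^2 = 0.3481, (1-p)^2 = 0.1681.
T = -0.18/(0.3481 * 0.1681) = -3.076102.
In the p-coordinate, Gamma^(alpha) = Gamma^(0) - (alpha/2)*T with Gamma^(0) = (1/2)*g'(p) = -T/2,
so Gamma^(alpha) = -((1+alpha)/2)*T.
alpha = 1, -(1+alpha)/2 = -1.0.
Gamma = -1.0 * -3.076102 = 3.0761

3.0761


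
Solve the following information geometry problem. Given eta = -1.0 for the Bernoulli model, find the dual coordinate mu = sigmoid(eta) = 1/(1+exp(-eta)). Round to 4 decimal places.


Dual coordinate (expectation parameter) for Bernoulli:
mu = 1/(1+exp(-eta)).
eta = -1.0.
exp(-eta) = exp(1.0) = 2.718282.
mu = 1/(1+2.718282) = 0.2689

0.2689


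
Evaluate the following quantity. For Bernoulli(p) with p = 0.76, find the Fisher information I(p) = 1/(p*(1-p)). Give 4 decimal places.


For Bernoulli(p), Fisher information is I(p) = 1/(p*(1-p)).
p = 0.76, 1-p = 0.24.
p*(1-p) = 0.1824.
I(p) = 1/0.1824 = 5.4825

5.4825


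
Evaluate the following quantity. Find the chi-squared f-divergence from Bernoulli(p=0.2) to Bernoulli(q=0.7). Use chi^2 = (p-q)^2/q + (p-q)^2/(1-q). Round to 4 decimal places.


Chi-squared divergence between Bernoulli distributions:
chi^2 = (p-q)^2/q + (p-q)^2/(1-q).
p = 0.2, q = 0.7, p-q = -0.5.
(p-q)^2 = 0.25.
term1 = 0.25/0.7 = 0.357143.
term2 = 0.25/0.3 = 0.833333.
chi^2 = 0.357143 + 0.833333 = 1.1905

1.1905


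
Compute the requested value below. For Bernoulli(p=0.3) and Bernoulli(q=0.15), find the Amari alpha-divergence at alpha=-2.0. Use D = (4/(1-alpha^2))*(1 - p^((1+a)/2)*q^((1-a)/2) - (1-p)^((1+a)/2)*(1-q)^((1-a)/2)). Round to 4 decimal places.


Amari alpha-divergence:
D = (4/(1-alpha^2))*(1 - p^((1+a)/2)*q^((1-a)/2) - (1-p)^((1+a)/2)*(1-q)^((1-a)/2)).
alpha = -2.0, p = 0.3, q = 0.15.
e1 = (1+alpha)/2 = -0.5, e2 = (1-alpha)/2 = 1.5.
t1 = p^e1 * q^e2 = 0.3^-0.5 * 0.15^1.5 = 0.106066.
t2 = (1-p)^e1 * (1-q)^e2 = 0.7^-0.5 * 0.85^1.5 = 0.936654.
4/(1-alpha^2) = -1.333333.
D = -1.333333*(1 - 0.106066 - 0.936654) = 0.0570

0.0570


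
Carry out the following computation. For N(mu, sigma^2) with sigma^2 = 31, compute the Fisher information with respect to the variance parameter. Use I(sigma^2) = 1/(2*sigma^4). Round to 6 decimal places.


Fisher information for variance: I(sigma^2) = 1/(2*sigma^4).
sigma^2 = 31, so sigma^4 = 961.
I = 1/(2*961) = 1/1922 = 0.000520

0.000520


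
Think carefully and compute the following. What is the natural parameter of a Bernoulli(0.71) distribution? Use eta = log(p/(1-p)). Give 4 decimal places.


Natural parameter for Bernoulli: eta = log(p/(1-p)).
p = 0.71, 1-p = 0.29.
p/(1-p) = 2.448276.
eta = log(2.448276) = 0.8954

0.8954


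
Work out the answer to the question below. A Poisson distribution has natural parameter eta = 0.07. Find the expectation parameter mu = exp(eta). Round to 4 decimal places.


Expectation parameter for Poisson exponential family:
mu = exp(eta).
eta = 0.07.
mu = exp(0.07) = 1.0725

1.0725


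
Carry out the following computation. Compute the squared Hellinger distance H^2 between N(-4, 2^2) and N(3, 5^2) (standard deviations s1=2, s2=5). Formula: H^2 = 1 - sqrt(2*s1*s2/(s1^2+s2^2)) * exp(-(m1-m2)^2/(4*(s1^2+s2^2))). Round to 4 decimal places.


Squared Hellinger distance for Gaussians:
H^2 = 1 - sqrt(2*s1*s2/(s1^2+s2^2)) * exp(-(m1-m2)^2/(4*(s1^2+s2^2))).
s1^2 = 4, s2^2 = 25, s1^2+s2^2 = 29.
sqrt(2*2*5/(29)) = 0.830455.
(m1-m2)^2 = (-7)^2 = 49.
exp(-49/(4*29)) = exp(-0.422414) = 0.655463.
H^2 = 1 - 0.830455*0.655463 = 0.4557

0.4557


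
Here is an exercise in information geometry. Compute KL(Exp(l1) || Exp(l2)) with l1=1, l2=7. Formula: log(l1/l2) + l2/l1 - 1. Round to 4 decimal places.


KL divergence for exponential family:
KL = log(l1/l2) + l2/l1 - 1.
log(1/7) = -1.94591.
7/1 = 7.0.
KL = -1.94591 + 7.0 - 1 = 4.0541

4.0541


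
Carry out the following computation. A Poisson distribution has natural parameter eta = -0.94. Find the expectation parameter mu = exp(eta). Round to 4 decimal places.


Expectation parameter for Poisson exponential family:
mu = exp(eta).
eta = -0.94.
mu = exp(-0.94) = 0.3906

0.3906


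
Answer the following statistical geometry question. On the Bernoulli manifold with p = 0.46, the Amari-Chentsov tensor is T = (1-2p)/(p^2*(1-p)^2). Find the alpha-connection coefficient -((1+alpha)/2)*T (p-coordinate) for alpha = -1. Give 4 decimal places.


Skewness (Amari-Chentsov) tensor: T = (1-2p)/(p^2*(1-p)^2).
p = 0.46, 1-2p = 0.08, p^2 = 0.2116, (1-p)^2 = 0.2916.
T = 0.08/(0.2116 * 0.2916) = 1.296543.
In the p-coordinate, Gamma^(alpha) = Gamma^(0) - (alpha/2)*T with Gamma^(0) = (1/2)*g'(p) = -T/2,
so Gamma^(alpha) = -((1+alpha)/2)*T.
alpha = -1, -(1+alpha)/2 = 0.0.
Gamma = 0.0 * 1.296543 = 0.0000

0.0000


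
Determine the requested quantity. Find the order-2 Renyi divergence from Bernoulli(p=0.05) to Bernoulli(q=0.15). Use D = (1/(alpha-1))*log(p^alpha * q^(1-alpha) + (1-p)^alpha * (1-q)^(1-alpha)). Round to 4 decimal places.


Renyi divergence of order alpha between Bernoulli distributions:
D = (1/(alpha-1))*log(p^alpha * q^(1-alpha) + (1-p)^alpha * (1-q)^(1-alpha)).
alpha = 2, p = 0.05, q = 0.15.
p^alpha * q^(1-alpha) = 0.05^2 * 0.15^-1 = 0.016667.
(1-p)^alpha * (1-q)^(1-alpha) = 0.95^2 * 0.85^-1 = 1.061765.
sum = 0.016667 + 1.061765 = 1.078431.
D = (1/1)*log(1.078431) = 0.0755

0.0755


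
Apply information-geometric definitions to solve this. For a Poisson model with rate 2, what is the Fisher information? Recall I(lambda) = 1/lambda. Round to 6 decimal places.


Fisher information for Poisson: I(lambda) = 1/lambda.
lambda = 2.
I(lambda) = 1/2 = 0.500000

0.500000


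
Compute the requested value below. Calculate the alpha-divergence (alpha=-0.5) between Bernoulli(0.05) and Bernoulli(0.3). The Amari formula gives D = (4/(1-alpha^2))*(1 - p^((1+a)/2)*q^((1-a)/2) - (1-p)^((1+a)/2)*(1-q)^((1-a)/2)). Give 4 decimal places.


Amari alpha-divergence:
D = (4/(1-alpha^2))*(1 - p^((1+a)/2)*q^((1-a)/2) - (1-p)^((1+a)/2)*(1-q)^((1-a)/2)).
alpha = -0.5, p = 0.05, q = 0.3.
e1 = (1+alpha)/2 = 0.25, e2 = (1-alpha)/2 = 0.75.
t1 = p^e1 * q^e2 = 0.05^0.25 * 0.3^0.75 = 0.191683.
t2 = (1-p)^e1 * (1-q)^e2 = 0.95^0.25 * 0.7^0.75 = 0.755535.
4/(1-alpha^2) = 5.333333.
D = 5.333333*(1 - 0.191683 - 0.755535) = 0.2815

0.2815


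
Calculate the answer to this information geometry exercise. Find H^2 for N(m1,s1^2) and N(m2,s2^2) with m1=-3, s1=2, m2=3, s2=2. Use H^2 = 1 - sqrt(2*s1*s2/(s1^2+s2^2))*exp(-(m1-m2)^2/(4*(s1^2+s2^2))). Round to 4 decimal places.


Squared Hellinger distance for Gaussians:
H^2 = 1 - sqrt(2*s1*s2/(s1^2+s2^2)) * exp(-(m1-m2)^2/(4*(s1^2+s2^2))).
s1^2 = 4, s2^2 = 4, s1^2+s2^2 = 8.
sqrt(2*2*2/(8)) = 1.0.
(m1-m2)^2 = (-6)^2 = 36.
exp(-36/(4*8)) = exp(-1.125) = 0.324652.
H^2 = 1 - 1.0*0.324652 = 0.6753

0.6753


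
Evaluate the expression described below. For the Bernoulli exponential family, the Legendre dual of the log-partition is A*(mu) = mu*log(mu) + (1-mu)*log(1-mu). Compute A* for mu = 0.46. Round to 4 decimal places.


Legendre transform for Bernoulli:
A*(mu) = mu*log(mu) + (1-mu)*log(1-mu).
mu = 0.46, 1-mu = 0.54.
mu*log(mu) = 0.46*log(0.46) = -0.357203.
(1-mu)*log(1-mu) = 0.54*log(0.54) = -0.332741.
A* = -0.357203 + -0.332741 = -0.6899

-0.6899


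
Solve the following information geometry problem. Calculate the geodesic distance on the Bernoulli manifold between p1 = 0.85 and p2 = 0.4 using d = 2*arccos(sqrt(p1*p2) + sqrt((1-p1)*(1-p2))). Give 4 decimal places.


Geodesic distance on Bernoulli manifold:
d(p1,p2) = 2*arccos(sqrt(p1*p2) + sqrt((1-p1)*(1-p2))).
sqrt(p1*p2) = sqrt(0.85*0.4) = 0.583095.
sqrt((1-p1)*(1-p2)) = sqrt(0.15*0.6) = 0.3.
arg = 0.583095 + 0.3 = 0.883095.
d = 2*arccos(0.883095) = 0.9768

0.9768


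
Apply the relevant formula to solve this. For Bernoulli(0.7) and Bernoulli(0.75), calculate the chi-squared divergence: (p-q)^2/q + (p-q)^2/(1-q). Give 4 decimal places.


Chi-squared divergence between Bernoulli distributions:
chi^2 = (p-q)^2/q + (p-q)^2/(1-q).
p = 0.7, q = 0.75, p-q = -0.05.
(p-q)^2 = 0.0025.
term1 = 0.0025/0.75 = 0.003333.
term2 = 0.0025/0.25 = 0.01.
chi^2 = 0.003333 + 0.01 = 0.0133

0.0133


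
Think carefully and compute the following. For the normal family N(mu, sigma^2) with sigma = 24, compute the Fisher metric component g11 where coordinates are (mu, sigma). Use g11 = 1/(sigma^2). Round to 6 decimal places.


For the 2-parameter normal family, the Fisher metric has:
  g11 = 1/sigma^2, g22 = 2/sigma^2.
sigma = 24, sigma^2 = 576.
g11 = 0.001736

0.001736


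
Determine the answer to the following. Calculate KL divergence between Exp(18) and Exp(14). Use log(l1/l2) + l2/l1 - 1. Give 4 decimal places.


KL divergence for exponential family:
KL = log(l1/l2) + l2/l1 - 1.
log(18/14) = 0.251314.
14/18 = 0.777778.
KL = 0.251314 + 0.777778 - 1 = 0.0291

0.0291


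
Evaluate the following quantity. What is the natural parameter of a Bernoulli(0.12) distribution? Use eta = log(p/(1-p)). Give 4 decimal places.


Natural parameter for Bernoulli: eta = log(p/(1-p)).
p = 0.12, 1-p = 0.88.
p/(1-p) = 0.136364.
eta = log(0.136364) = -1.9924

-1.9924


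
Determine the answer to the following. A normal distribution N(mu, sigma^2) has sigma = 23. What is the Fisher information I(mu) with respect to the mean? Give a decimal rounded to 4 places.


The Fisher information for the mean of a normal distribution is I(mu) = 1/sigma^2.
sigma = 23, so sigma^2 = 529.
I(mu) = 1/529 = 0.0019

0.0019


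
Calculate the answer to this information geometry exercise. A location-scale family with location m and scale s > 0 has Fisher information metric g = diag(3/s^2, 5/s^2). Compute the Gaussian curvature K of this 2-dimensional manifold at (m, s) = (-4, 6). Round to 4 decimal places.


The metric has the form g = (A dm^2 + B ds^2)/s^2 with A = 3, B = 5.
Substitute u = sqrt(A/B)*m: g = B*(du^2 + ds^2)/s^2, i.e. B times the
Poincare upper half-plane metric, which has constant Gaussian curvature -1.
Scaling a 2D metric by a constant c divides the Gaussian curvature by c,
so K = -1/B = -1/(5) = -0.2000 everywhere (the point (m, s) = (-4, 6) is irrelevant:
the curvature is constant).
The requested Gaussian curvature is K = -0.2000.

-0.2000
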